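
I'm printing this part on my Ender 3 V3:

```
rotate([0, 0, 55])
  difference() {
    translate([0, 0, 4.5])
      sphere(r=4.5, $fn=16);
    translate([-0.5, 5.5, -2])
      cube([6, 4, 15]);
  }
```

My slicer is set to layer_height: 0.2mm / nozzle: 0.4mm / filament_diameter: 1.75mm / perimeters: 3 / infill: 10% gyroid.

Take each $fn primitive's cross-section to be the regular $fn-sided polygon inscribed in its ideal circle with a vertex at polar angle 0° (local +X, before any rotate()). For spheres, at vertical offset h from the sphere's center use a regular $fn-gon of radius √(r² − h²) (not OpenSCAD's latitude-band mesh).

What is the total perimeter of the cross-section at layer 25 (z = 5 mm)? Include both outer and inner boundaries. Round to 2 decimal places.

27.92 mm

At z = 5 mm: the sphere: section is a regular 16-gon, circumradius = √(r²−h²) = √(4.5²−0.5²) = 4.472 (perimeter = 2·16·4.472·sin(180°/16) = 27.92 mm); the cube at (-0.5, 5.5) is present — its section is the full 6×4 rectangle (perimeter 20.00 mm); Taking the first minus the rest: starting from the r=4.5 sphere, the 6×4 cube at (-0.5, 5.5) misses the remaining region (no effect) — boundary = 27.92 mm; (rotated 55° about Z; rotation is an isometry so areas/perimeters/island counts are preserved). Overall, the cross-section is a single solid region. Total boundary length (outer) = 27.92 mm.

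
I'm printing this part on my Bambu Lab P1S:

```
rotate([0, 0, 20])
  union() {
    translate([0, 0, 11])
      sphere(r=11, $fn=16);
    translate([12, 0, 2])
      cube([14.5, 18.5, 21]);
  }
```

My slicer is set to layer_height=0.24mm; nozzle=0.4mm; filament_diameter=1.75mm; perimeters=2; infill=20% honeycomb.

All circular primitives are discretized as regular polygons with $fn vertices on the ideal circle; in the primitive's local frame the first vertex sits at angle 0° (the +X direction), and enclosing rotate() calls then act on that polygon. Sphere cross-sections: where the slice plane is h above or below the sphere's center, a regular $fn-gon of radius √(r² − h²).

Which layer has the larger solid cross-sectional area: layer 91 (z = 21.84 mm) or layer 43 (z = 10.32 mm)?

layer 43 (z = 10.32 mm)

Layer 91 (z = 21.84): the r=11 sphere slices to a regular 16-gon of circumradius 1.869 (√(r²−h²) with h=10.84 from center) (area = (16/2)·1.869²·sin(360°/16) = 10.70 mm²); the 14.5×18.5 cube at (12, 0) contributes its full rectangle (area 268.25 mm²); Combining (union): the 2 present regions are separate (no shared area or edge), so areas and boundary lengths simply add and each stays a separate island — area = 278.95 mm²; (rotated 20° about Z; rotation is an isometry so areas/perimeters/island counts are preserved). So its area = 278.95 mm². Layer 43 (z = 10.32): the r=11 sphere slices to a regular 16-gon of circumradius 10.979 (√(r²−h²) with h=0.68 from center) (area = (16/2)·10.979²·sin(360°/16) = 369.02 mm²); the cube at (12, 0) (footprint 14.5×18.5) is included at this height (area 268.25 mm²); Combining (union): the 2 present regions are separate (no shared area or edge), so areas and boundary lengths simply add and each stays a separate island — area = 637.27 mm²; (whole slice rotated 20° about Z — lengths, areas and connectivity unchanged). So its area = 637.27 mm². Layer 43 is larger (637.27 vs 278.95 mm²).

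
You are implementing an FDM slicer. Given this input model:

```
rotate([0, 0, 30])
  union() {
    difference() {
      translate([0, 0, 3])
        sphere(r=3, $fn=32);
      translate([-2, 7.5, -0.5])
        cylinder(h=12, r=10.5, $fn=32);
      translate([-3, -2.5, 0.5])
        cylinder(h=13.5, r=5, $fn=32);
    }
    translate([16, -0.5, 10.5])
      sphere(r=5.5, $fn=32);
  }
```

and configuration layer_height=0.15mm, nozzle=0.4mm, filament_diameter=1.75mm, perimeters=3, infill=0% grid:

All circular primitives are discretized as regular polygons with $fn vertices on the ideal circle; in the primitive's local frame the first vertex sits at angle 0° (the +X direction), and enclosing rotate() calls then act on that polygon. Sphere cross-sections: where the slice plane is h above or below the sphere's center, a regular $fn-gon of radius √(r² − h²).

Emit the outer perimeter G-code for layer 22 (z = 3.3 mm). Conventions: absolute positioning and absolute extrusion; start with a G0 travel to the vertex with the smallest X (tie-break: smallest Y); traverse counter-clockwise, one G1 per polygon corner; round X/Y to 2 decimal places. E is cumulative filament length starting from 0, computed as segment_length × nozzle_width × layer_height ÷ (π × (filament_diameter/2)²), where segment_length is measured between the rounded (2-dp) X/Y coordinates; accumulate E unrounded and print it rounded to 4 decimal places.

G0 X2.82 Y-0.94 Z3.30
G1 X2.83 Y-0.92 E0.0006
G1 X2.82 Y-0.93 E0.0009
G1 X2.82 Y-0.94 E0.0012

At z = 3.3 mm: the r=3 sphere contributes a regular 32-gon of circumradius √(3²−0.3²) = 2.985; the r=10.5 cylinder at (-2, 7.5) contributes a regular 32-gon of circumradius 10.5; the r=5 cylinder at (-3, -2.5) contributes a regular 32-gon of circumradius 5; Taking the first minus the rest: starting from the r=3 sphere, the r=10.5 cylinder at (-2, 7.5) partially overlaps it — only the 27.29 mm² overlap (of its 344.14 mm²) is removed, clipping the outline; the r=5 cylinder at (-3, -2.5) partially overlaps it — only the 0.52 mm² overlap (of its 78.04 mm²) is removed, clipping the outline — 1 connected region; the sphere at (16, -0.5) does not reach this height (|z−center|=7.200 > r=5.5); Taking the union: only the result so far is present, so the union is just that shape — 1 connected region; (rotated 30° about Z; rotation is an isometry so areas/perimeters/island counts are preserved). The outline is a single polygon with 3 vertices. Extrusion per mm of travel: 0.4 × 0.15 / (π × 0.875²) = 0.024945. Accumulating E over each segment gives final E = 0.0012.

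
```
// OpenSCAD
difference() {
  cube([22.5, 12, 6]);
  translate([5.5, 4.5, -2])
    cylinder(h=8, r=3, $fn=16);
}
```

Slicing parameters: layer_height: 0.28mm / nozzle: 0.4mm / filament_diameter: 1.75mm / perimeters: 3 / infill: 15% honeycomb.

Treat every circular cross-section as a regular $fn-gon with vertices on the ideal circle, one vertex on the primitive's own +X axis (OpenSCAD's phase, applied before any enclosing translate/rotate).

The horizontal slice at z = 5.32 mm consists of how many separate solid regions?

1

At z = 5.32 mm: the cube (footprint 22.5×12) is included at this height; the cylinder at (5.5, 4.5): section is a regular 16-gon, circumradius r=3; After the difference (first − rest): starting from the 22.5×12 cube, the r=3 cylinder at (5.5, 4.5) lies wholly inside it (removes its full 27.55 mm² and its 18.73 mm outline becomes a hole wall) — 1 connected region with 1 hole. The result has 1 disconnected region.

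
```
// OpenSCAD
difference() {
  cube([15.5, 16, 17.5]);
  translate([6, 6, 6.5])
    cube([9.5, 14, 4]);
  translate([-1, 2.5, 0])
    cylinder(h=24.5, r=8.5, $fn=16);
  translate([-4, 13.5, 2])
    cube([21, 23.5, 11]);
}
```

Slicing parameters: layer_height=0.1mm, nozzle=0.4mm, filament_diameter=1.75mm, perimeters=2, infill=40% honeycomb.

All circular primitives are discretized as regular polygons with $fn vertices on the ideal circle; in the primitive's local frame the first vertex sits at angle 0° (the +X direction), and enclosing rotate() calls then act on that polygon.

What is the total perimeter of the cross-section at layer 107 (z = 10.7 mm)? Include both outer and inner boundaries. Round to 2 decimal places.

54.99 mm

At z = 10.7 mm: the cube is present — its section is the full 15.5×16 rectangle (perimeter 63.00 mm); the cube at (6, 6) does not reach this height (z outside [6.5, 10.5]); the cylinder at (-1, 2.5): section is a regular 16-gon, circumradius r=8.5 (perimeter = 2·16·8.500·sin(180°/16) = 53.06 mm); the cube at (-4, 13.5) is present — its section is the full 21×23.5 rectangle (perimeter 89.00 mm); Subtracting the remaining from the first: starting from the 15.5×16 cube, the r=8.5 cylinder at (-1, 2.5) partially overlaps it — only the 65.03 mm² overlap (of its 221.19 mm²) is removed, clipping the outline; the 21×23.5 cube at (-4, 13.5) partially overlaps it — only the 38.75 mm² overlap (of its 493.50 mm²) is removed, clipping the outline — boundary = 54.99 mm. Overall, the cross-section is a single solid region. Total boundary length (outer) = 54.99 mm.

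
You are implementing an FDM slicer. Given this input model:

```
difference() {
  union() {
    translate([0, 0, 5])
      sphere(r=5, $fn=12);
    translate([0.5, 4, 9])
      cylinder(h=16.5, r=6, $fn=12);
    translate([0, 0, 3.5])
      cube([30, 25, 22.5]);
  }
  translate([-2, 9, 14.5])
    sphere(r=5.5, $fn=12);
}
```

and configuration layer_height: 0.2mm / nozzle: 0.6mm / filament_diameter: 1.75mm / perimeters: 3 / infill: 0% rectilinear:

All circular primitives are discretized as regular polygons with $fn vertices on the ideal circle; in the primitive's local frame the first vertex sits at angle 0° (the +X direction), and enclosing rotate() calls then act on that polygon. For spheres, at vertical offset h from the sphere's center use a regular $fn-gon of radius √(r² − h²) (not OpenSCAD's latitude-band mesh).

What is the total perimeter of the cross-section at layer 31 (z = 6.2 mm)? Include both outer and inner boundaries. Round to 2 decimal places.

122.91 mm

At z = 6.2 mm: the r=5 sphere slices to a regular 12-gon of circumradius 4.854 (√(r²−h²) with h=1.2 from center) (perimeter = 2·12·4.854·sin(180°/12) = 30.15 mm); the cylinder at (0.5, 4) is not intersected at this z (z outside [9, 25.5]); the cube is present — its section is the full 30×25 rectangle (perimeter 110.00 mm); Taking the union: the regions partially overlap (shared area 17.67 mm²), so the edge portions inside another operand are dropped and the merged outline is re-measured after clipping — boundary = 122.91 mm; the sphere at (-2, 9) does not reach this height (|z−center|=8.300 > r=5.5); Taking the first minus the rest: none of the subtracted shapes is present at this height, so that combined region is unchanged — boundary = 122.91 mm. Overall, the cross-section is a single solid region. Total boundary length (outer) = 122.91 mm.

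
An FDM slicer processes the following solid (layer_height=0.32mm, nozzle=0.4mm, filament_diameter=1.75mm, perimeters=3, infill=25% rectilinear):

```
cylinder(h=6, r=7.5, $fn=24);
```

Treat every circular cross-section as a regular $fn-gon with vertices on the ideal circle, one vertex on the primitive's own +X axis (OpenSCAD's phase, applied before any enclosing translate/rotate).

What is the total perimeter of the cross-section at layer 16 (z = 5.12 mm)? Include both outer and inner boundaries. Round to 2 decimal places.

At z = 5.12 mm: the r=7.5 cylinder contributes a regular 24-gon of circumradius 7.5 (perimeter = 2·24·7.500·sin(180°/24) = 46.99 mm). Overall, the cross-section is a single solid region. Total boundary length (outer) = 46.99 mm.

46.99 mm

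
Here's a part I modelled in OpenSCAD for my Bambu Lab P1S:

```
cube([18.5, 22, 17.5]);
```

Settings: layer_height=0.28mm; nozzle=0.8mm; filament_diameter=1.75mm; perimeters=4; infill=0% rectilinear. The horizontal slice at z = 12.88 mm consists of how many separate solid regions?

At z = 12.88 mm: the cube (footprint 18.5×22) is included at this height. The result has 1 disconnected region.

1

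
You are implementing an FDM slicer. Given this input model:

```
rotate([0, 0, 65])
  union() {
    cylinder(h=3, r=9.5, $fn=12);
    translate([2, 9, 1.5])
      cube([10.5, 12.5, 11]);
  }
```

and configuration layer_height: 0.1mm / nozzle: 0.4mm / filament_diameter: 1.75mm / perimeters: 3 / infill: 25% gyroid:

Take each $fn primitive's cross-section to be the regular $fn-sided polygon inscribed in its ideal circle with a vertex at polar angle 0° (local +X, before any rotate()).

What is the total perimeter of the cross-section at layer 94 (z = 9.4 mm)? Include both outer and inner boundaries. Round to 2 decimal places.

At z = 9.4 mm: the cylinder is absent (z outside [0, 3]); the cube at (2, 9) is present — its section is the full 10.5×12.5 rectangle (perimeter 46.00 mm); Taking the union: only the 10.5×12.5 cube at (2, 9) is present, so the union is just that shape — boundary = 46.00 mm; (whole slice rotated 65° about Z — lengths, areas and connectivity unchanged). Overall, the cross-section is a single solid region. Total boundary length (outer) = 46.00 mm.

46.00 mm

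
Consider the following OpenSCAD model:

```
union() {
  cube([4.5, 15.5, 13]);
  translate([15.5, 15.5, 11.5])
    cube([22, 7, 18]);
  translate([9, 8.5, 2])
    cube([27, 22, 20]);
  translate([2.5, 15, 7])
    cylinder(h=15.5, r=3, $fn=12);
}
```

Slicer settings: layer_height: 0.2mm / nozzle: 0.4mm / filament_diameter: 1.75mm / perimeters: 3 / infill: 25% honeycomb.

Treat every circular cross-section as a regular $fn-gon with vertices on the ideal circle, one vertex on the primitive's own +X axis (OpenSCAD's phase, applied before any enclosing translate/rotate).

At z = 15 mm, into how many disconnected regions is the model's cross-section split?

At z = 15 mm: the cube does not reach this height (z outside [0, 13]); the cube at (15.5, 15.5) is present — its section is the full 22×7 rectangle; the cube at (9, 8.5) (footprint 27×22) is included at this height; the r=3 cylinder at (2.5, 15) contributes a regular 12-gon of circumradius 3; Combining (union): the regions partially overlap (shared area 143.50 mm²), so overlapping operands fuse into one piece — 2 connected regions. The result has 2 disconnected regions.

2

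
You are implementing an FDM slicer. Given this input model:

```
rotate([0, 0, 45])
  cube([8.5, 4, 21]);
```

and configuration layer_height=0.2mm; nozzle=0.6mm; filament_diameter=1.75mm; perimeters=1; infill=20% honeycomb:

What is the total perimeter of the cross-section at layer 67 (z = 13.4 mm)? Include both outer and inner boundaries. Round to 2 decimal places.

25.00 mm

At z = 13.4 mm: the cube is present — its section is the full 8.5×4 rectangle (perimeter 25.00 mm); (whole slice rotated 45° about Z — lengths, areas and connectivity unchanged). Overall, the cross-section is a single solid region. Total boundary length (outer) = 25.00 mm.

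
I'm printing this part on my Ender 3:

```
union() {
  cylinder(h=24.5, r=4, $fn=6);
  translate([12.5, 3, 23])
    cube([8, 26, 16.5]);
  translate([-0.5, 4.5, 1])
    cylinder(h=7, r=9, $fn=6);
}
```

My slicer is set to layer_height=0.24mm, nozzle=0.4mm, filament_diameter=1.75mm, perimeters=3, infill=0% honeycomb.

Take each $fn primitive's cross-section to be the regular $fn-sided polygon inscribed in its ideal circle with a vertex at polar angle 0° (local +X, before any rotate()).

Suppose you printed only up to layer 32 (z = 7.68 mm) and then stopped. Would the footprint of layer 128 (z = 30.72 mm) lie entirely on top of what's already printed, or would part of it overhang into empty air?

part overhangs

Compare the two slices. At z = 7.68: the r=4 cylinder gives a regular 6-gon of circumradius 4 (constant along its height) (area = (6/2)·4.000²·sin(360°/6) = 41.57 mm²); the cube at (12.5, 3) is not intersected at this z (z outside [23, 39.5]); the cylinder at (-0.5, 4.5): section is a regular 6-gon, circumradius r=9 (area = (6/2)·9.000²·sin(360°/6) = 210.44 mm²); Combining (union): the regions partially overlap — summed areas 252.01 mm² minus the doubly-counted overlap 40.87 mm² gives 211.14 mm² — area = 211.14 mm². At z = 30.72: the cylinder is absent (z outside [0, 24.5]); the cube at (12.5, 3) (footprint 8×26) is included at this height (area 208.00 mm²); the cylinder at (-0.5, 4.5) does not reach this height (z outside [1, 8]); Combining (union): only the 8×26 cube at (12.5, 3) is present, so the union is just that shape — area = 208.00 mm². Checking containment: at z = 30.72 the cross-section extends beyond the z = 7.68 cross-section by about 208.00 mm².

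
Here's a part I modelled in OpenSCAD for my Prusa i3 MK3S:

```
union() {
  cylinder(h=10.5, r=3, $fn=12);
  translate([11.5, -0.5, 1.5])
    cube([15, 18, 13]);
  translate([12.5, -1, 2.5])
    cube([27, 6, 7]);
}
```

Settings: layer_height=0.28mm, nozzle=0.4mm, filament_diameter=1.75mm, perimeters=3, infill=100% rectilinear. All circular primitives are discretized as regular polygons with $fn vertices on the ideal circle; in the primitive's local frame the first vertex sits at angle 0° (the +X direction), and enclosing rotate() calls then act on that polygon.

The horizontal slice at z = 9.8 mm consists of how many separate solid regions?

At z = 9.8 mm: the r=3 cylinder contributes a regular 12-gon of circumradius 3; the cube at (11.5, -0.5) (footprint 15×18) is included at this height; the cube at (12.5, -1) does not reach this height (z outside [2.5, 9.5]); Combining (union): the 2 present regions are separate (no shared area or edge), so areas and boundary lengths simply add and each stays a separate island — 2 connected regions. The result has 2 disconnected regions.

2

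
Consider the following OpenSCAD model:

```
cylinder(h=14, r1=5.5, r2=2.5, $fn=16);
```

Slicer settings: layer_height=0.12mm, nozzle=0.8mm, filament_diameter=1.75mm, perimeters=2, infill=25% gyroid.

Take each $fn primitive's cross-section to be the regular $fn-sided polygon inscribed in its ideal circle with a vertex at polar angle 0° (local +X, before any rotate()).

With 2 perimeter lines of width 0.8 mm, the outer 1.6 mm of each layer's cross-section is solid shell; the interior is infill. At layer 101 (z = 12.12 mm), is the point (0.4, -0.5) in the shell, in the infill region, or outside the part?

infill

At z = 12.12 mm: the cone (r1=5.5→r2=2.5) has section circumradius 2.903 here — a regular 16-gon. Overall, the cross-section is a single solid region. The nearest boundary edge runs (1.11, -2.68)→(2.05, -2.05); distance from the point to it = 2.21 mm. The point is inside the cross-section and 2.21 mm from the nearest boundary — more than the 1.6 mm shell width (2 × 0.8), so it's in the infill interior.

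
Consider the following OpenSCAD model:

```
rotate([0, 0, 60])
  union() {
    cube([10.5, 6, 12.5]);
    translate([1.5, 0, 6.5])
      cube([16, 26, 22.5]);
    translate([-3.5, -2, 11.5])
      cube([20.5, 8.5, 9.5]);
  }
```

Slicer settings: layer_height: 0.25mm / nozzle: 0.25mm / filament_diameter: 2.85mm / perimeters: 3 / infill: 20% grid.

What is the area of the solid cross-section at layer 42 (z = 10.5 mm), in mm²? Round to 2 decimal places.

At z = 10.5 mm: the 10.5×6 cube contributes its full rectangle (area 63.00 mm²); the 16×26 cube at (1.5, 0) contributes its full rectangle (area 416.00 mm²); the cube at (-3.5, -2) is absent (z outside [11.5, 21]); Taking the union: the regions partially overlap — summed areas 479.00 mm² minus the doubly-counted overlap 54.00 mm² gives 425.00 mm² — area = 425.00 mm²; (rotated 60° about Z; rotation is an isometry so areas/perimeters/island counts are preserved). Overall, the cross-section is a single solid region. Net area = 425.00 mm².

425.00 mm²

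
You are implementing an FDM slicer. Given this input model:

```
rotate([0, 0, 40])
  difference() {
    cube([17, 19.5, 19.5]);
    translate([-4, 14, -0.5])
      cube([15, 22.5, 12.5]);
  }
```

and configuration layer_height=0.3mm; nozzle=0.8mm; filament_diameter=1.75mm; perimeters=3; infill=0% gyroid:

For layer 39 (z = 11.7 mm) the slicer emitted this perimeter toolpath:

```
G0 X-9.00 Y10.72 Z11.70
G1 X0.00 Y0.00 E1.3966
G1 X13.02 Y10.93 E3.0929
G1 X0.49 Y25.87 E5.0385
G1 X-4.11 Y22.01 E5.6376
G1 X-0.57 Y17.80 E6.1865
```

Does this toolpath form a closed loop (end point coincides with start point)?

Start point (G0): (-9.00, 10.72). End point (last G1): the path does not return to the start — open.

no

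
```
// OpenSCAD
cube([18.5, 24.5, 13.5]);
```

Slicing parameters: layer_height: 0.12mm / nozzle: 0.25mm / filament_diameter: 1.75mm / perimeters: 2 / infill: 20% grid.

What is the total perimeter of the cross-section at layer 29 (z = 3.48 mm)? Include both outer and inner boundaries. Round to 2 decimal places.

At z = 3.48 mm: the 18.5×24.5 cube contributes its full rectangle (perimeter 86.00 mm). Overall, the cross-section is a single solid region. Total boundary length (outer) = 86.00 mm.

86.00 mm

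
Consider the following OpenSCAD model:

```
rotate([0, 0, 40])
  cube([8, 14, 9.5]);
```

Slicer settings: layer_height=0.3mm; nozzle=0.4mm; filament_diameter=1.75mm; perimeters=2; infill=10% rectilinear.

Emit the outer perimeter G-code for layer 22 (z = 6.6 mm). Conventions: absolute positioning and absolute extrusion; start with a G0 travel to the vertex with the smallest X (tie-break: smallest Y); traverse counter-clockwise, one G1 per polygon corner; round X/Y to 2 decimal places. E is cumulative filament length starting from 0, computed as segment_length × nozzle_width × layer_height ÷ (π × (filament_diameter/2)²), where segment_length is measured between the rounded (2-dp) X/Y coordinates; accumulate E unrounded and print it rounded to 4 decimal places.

G0 X-9.00 Y10.72 Z6.60
G1 X0.00 Y0.00 E0.6983
G1 X6.13 Y5.14 E1.0974
G1 X-2.87 Y15.87 E1.7961
G1 X-9.00 Y10.72 E2.1956

At z = 6.6 mm: the cube is present — its section is the full 8×14 rectangle; (rotated 40° about Z; rotation is an isometry so areas/perimeters/island counts are preserved). The outline is a single polygon with 4 vertices. Extrusion per mm of travel: 0.4 × 0.3 / (π × 0.875²) = 0.049890. Accumulating E over each segment gives final E = 2.1956.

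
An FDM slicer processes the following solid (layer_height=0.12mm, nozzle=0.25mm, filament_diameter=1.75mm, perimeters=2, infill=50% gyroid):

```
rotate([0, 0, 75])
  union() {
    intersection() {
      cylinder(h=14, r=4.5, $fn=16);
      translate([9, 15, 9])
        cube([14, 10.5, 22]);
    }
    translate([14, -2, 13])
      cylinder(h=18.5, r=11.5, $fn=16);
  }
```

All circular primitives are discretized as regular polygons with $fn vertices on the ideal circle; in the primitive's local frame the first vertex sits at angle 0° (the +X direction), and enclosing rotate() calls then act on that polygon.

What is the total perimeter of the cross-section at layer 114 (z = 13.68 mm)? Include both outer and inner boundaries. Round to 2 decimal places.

At z = 13.68 mm: the r=4.5 cylinder contributes a regular 16-gon of circumradius 4.5 (perimeter = 2·16·4.500·sin(180°/16) = 28.09 mm); the cube at (9, 15) is present — its section is the full 14×10.5 rectangle (perimeter 49.00 mm); Taking the intersection: the 14×10.5 cube at (9, 15) does not overlap the r=4.5 cylinder (empty) — nothing remains; the r=11.5 cylinder at (14, -2) gives a regular 16-gon of circumradius 11.5 (constant along its height) (perimeter = 2·16·11.500·sin(180°/16) = 71.79 mm); Taking the union: only the r=11.5 cylinder at (14, -2) is present, so the union is just that shape — boundary = 71.79 mm; (rotated 75° about Z; rotation is an isometry so areas/perimeters/island counts are preserved). Overall, the cross-section is a single solid region. Total boundary length (outer) = 71.79 mm.

71.79 mm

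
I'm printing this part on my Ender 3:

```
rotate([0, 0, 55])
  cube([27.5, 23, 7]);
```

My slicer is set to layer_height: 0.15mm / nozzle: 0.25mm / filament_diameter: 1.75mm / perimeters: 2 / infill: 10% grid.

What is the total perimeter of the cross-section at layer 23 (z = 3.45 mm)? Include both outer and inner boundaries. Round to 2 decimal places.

At z = 3.45 mm: the cube (footprint 27.5×23) is included at this height (perimeter 101.00 mm); (rotated 55° about Z; rotation is an isometry so areas/perimeters/island counts are preserved). Overall, the cross-section is a single solid region. Total boundary length (outer) = 101.00 mm.

101.00 mm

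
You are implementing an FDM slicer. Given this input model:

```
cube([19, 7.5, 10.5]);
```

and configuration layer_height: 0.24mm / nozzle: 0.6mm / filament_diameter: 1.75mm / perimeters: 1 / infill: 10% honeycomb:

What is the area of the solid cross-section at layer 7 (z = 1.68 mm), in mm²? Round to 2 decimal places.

142.50 mm²

At z = 1.68 mm: the 19×7.5 cube contributes its full rectangle (area 142.50 mm²). Overall, the cross-section is a single solid region. Net area = 142.50 mm².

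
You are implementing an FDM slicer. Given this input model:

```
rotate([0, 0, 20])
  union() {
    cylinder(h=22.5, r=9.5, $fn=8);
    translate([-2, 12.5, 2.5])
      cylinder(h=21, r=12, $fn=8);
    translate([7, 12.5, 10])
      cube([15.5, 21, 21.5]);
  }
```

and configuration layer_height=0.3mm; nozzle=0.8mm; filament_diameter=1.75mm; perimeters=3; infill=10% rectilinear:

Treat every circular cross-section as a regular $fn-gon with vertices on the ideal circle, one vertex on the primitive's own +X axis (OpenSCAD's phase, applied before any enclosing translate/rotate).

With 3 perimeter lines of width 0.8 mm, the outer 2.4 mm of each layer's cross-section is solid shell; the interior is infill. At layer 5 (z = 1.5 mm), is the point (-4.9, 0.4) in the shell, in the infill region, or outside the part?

At z = 1.5 mm: the cylinder: section is a regular 8-gon, circumradius r=9.5; the cylinder at (-2, 12.5) does not reach this height (z outside [2.5, 23.5]); the cube at (7, 12.5) is not intersected at this z (z outside [10, 31.5]); Taking the union: only the r=9.5 cylinder is present, so the union is just that shape — 1 connected region; (whole slice rotated 20° about Z — lengths, areas and connectivity unchanged). Overall, the cross-section is a single solid region. Undo the 20° rotation: the query point maps to (-4.468, 2.052) in the un-rotated model frame. The nearest boundary edge runs (-6.72, 6.72)→(-9.50, 0.00); distance from the point to it = 3.86 mm. The point is inside the cross-section and 3.86 mm from the nearest boundary — more than the 2.4 mm shell width (3 × 0.8), so it's in the infill interior.

infill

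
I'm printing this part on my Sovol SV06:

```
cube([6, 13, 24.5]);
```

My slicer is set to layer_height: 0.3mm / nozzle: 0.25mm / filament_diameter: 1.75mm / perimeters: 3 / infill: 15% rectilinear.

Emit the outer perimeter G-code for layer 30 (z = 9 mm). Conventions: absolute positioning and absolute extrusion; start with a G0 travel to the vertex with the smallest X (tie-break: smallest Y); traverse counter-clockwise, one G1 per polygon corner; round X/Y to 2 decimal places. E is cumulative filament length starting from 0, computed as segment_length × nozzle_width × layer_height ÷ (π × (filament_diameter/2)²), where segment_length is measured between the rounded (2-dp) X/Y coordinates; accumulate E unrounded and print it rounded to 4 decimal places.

G0 X0.00 Y0.00 Z9.00
G1 X6.00 Y0.00 E0.1871
G1 X6.00 Y13.00 E0.5924
G1 X0.00 Y13.00 E0.7795
G1 X0.00 Y0.00 E1.1849

At z = 9 mm: the cube (footprint 6×13) is included at this height. The outline is a single polygon with 4 vertices. Extrusion per mm of travel: 0.25 × 0.3 / (π × 0.875²) = 0.031181. Accumulating E over each segment gives final E = 1.1849.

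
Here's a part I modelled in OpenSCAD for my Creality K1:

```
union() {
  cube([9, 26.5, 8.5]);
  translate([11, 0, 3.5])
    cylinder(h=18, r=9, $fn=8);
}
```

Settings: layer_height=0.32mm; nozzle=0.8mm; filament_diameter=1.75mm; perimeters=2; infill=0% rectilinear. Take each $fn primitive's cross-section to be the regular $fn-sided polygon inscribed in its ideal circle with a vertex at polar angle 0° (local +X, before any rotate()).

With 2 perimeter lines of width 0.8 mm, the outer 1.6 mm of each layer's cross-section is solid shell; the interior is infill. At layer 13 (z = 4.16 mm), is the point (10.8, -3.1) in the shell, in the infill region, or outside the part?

infill

At z = 4.16 mm: the cube (footprint 9×26.5) is included at this height; the r=9 cylinder at (11, 0) gives a regular 8-gon of circumradius 9 (constant along its height); Combining (union): the regions partially overlap (shared area 40.10 mm²), so overlapping operands fuse into one piece — 1 connected region. Overall, the cross-section is a single solid region. The nearest boundary edge runs (11.00, -9.00)→(4.64, -6.36); distance from the point to it = 5.37 mm. The point is inside the cross-section and 5.37 mm from the nearest boundary — more than the 1.6 mm shell width (2 × 0.8), so it's in the infill interior.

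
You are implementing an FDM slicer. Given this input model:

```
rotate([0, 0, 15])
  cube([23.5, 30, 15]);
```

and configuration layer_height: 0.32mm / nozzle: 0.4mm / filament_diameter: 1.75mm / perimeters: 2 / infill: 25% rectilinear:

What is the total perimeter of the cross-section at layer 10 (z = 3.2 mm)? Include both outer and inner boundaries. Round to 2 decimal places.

At z = 3.2 mm: the 23.5×30 cube contributes its full rectangle (perimeter 107.00 mm); (rotated 15° about Z; rotation is an isometry so areas/perimeters/island counts are preserved). Overall, the cross-section is a single solid region. Total boundary length (outer) = 107.00 mm.

107.00 mm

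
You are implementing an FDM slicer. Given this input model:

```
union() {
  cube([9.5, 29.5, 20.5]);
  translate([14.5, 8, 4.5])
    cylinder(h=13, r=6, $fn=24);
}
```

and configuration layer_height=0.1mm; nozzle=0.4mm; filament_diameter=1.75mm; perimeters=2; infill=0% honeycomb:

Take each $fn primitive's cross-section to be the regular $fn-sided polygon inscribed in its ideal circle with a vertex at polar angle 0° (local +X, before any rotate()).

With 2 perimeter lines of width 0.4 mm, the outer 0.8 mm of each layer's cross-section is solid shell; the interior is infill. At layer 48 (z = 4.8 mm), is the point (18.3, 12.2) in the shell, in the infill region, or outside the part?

shell

At z = 4.8 mm: the cube is present — its section is the full 9.5×29.5 rectangle; the cylinder at (14.5, 8): section is a regular 24-gon, circumradius r=6; Taking the union: the regions partially overlap (shared area 4.27 mm²), so overlapping operands fuse into one piece — 1 connected region. Overall, the cross-section is a single solid region. The nearest boundary edge runs (17.50, 13.20)→(18.74, 12.24); distance from the point to it = 0.30 mm. The point is inside the cross-section, 0.30 mm from the nearest boundary — within the 0.8 mm shell band (2 × 0.4).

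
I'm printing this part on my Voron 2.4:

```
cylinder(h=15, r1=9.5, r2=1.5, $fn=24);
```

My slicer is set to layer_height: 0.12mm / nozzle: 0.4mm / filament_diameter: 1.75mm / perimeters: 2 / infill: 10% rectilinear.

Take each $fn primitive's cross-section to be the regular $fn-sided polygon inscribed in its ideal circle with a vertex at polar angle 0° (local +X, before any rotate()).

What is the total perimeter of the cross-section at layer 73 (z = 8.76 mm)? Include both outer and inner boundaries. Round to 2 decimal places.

At z = 8.76 mm: the cone: at t=0.584 of its height the radius interpolates to r₁+(r₂−r₁)t = 4.828, giving a regular 24-gon of that circumradius (perimeter = 2·24·4.828·sin(180°/24) = 30.25 mm). Overall, the cross-section is a single solid region. Total boundary length (outer) = 30.25 mm.

30.25 mm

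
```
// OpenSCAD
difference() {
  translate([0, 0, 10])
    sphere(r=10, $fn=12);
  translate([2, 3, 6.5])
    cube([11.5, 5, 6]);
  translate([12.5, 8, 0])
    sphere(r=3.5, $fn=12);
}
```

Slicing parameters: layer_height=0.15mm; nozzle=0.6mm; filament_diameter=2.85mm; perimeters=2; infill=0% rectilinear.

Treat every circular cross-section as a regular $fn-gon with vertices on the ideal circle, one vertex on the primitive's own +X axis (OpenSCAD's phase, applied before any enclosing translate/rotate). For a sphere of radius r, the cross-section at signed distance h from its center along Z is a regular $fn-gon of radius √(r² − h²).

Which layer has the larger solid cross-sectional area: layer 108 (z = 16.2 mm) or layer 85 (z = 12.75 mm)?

Layer 108 (z = 16.2): the sphere: section is a regular 12-gon, circumradius = √(r²−h²) = √(10²−6.2²) = 7.846 (area = (12/2)·7.846²·sin(360°/12) = 184.68 mm²); the cube at (2, 3) is absent (z outside [6.5, 12.5]); the sphere at (12.5, 8) is absent (|z−center|=16.200 > r=3.5); After the difference (first − rest): none of the subtracted shapes is present at this height, so the r=10 sphere is unchanged — area = 184.68 mm². So its area = 184.68 mm². Layer 85 (z = 12.75): the sphere: section is a regular 12-gon, circumradius = √(r²−h²) = √(10²−2.75²) = 9.614 (area = (12/2)·9.614²·sin(360°/12) = 277.31 mm²); the cube at (2, 3) does not reach this height (z outside [6.5, 12.5]); the sphere at (12.5, 8) is absent (|z−center|=12.750 > r=3.5); Subtracting the remaining from the first: none of the subtracted shapes is present at this height, so the r=10 sphere is unchanged — area = 277.31 mm². So its area = 277.31 mm². Layer 85 is larger (277.31 vs 184.68 mm²).

layer 85 (z = 12.75 mm)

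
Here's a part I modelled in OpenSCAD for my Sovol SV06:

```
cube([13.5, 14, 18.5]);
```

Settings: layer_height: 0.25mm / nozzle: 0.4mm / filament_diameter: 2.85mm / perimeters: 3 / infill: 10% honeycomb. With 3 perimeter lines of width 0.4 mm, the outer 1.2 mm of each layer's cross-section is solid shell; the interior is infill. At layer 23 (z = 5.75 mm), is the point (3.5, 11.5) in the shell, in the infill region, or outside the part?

At z = 5.75 mm: the cube is present — its section is the full 13.5×14 rectangle. Overall, the cross-section is a single solid region. The nearest boundary edge runs (13.50, 14.00)→(0.00, 14.00); distance from the point to it = 2.50 mm. The point is inside the cross-section and 2.50 mm from the nearest boundary — more than the 1.2 mm shell width (3 × 0.4), so it's in the infill interior.

infill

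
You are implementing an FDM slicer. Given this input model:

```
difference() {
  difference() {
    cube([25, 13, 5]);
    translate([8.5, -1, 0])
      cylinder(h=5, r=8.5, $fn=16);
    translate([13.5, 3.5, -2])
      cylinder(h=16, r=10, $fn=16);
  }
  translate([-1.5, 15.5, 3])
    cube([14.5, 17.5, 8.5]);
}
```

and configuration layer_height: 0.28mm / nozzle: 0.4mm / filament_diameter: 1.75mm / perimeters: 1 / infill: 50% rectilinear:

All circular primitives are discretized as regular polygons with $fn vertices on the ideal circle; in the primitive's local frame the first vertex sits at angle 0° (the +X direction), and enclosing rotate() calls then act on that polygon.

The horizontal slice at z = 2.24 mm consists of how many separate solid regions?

2

At z = 2.24 mm: the 25×13 cube contributes its full rectangle; the r=8.5 cylinder at (8.5, -1) gives a regular 16-gon of circumradius 8.5 (constant along its height); the r=10 cylinder at (13.5, 3.5) contributes a regular 16-gon of circumradius 10; Subtracting the remaining from the first: starting from the 25×13 cube, the r=8.5 cylinder at (8.5, -1) partially overlaps it — only the 93.79 mm² overlap (of its 221.19 mm²) is removed, clipping the outline; the r=10 cylinder at (13.5, 3.5) partially overlaps it — only the 139.95 mm² overlap (of its 306.15 mm²) is removed, clipping the outline — 2 connected regions; the cube at (-1.5, 15.5) does not reach this height (z outside [3, 11.5]); Taking the first minus the rest: none of the subtracted shapes is present at this height, so that combined region is unchanged — 2 connected regions. The result has 2 disconnected regions.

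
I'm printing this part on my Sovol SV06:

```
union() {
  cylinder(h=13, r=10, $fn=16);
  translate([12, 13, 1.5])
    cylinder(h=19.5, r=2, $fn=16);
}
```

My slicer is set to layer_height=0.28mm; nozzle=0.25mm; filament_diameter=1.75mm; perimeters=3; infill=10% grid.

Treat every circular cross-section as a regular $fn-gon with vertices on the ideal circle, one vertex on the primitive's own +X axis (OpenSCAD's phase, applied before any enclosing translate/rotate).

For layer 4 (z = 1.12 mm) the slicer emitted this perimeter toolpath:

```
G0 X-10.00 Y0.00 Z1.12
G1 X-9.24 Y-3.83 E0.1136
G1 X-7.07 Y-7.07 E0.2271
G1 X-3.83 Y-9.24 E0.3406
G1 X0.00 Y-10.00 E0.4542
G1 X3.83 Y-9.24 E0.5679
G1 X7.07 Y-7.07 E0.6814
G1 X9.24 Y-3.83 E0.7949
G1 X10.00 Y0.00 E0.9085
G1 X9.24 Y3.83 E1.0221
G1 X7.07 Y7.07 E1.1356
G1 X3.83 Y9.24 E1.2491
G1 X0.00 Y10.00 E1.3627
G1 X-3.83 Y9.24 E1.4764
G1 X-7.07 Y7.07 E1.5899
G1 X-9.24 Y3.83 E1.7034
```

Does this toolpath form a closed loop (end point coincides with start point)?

Start point (G0): (-10.00, 0.00). End point (last G1): the path does not return to the start — open.

no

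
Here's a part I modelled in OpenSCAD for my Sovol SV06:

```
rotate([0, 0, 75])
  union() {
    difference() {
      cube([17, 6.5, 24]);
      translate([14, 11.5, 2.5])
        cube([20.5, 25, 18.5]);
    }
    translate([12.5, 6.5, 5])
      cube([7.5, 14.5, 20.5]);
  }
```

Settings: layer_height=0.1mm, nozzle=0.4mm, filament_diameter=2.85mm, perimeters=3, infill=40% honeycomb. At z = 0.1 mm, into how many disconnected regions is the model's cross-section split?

1

At z = 0.1 mm: the cube (footprint 17×6.5) is included at this height; the cube at (14, 11.5) does not reach this height (z outside [2.5, 21]); Taking the first minus the rest: none of the subtracted shapes is present at this height, so the 17×6.5 cube is unchanged — 1 connected region; the cube at (12.5, 6.5) is not intersected at this z (z outside [5, 25.5]); Merging all regions: only the result so far is present, so the union is just that shape — 1 connected region; (whole slice rotated 75° about Z — lengths, areas and connectivity unchanged). The result has 1 disconnected region.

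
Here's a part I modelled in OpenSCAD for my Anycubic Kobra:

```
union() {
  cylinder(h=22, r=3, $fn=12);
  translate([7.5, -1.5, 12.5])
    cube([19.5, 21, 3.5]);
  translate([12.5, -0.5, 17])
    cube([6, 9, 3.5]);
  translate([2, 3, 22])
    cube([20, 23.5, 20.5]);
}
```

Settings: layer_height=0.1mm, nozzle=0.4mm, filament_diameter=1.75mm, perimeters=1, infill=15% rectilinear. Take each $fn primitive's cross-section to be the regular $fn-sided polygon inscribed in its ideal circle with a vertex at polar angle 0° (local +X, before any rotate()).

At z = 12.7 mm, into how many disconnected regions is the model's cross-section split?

2

At z = 12.7 mm: the r=3 cylinder gives a regular 12-gon of circumradius 3 (constant along its height); the cube at (7.5, -1.5) is present — its section is the full 19.5×21 rectangle; the cube at (12.5, -0.5) does not reach this height (z outside [17, 20.5]); the cube at (2, 3) is absent (z outside [22, 42.5]); Combining (union): the 2 present regions are separate (no shared area or edge), so areas and boundary lengths simply add and each stays a separate island — 2 connected regions. The result has 2 disconnected regions.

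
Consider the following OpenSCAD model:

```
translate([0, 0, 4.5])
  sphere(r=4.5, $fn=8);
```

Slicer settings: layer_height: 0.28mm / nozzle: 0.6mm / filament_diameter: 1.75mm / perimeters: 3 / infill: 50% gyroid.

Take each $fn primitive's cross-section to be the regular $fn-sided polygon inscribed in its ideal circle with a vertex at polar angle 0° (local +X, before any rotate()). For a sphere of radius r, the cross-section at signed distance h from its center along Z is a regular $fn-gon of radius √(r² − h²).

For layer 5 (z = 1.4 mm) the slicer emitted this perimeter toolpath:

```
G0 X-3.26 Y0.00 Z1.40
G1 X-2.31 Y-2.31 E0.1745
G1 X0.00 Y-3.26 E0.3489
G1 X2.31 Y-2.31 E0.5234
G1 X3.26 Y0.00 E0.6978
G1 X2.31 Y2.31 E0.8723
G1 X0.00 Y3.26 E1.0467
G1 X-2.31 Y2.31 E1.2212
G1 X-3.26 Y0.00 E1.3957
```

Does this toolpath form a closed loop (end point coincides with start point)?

Start point (G0): (-3.26, 0.00). End point (last G1): the path returns to the start — closed.

yes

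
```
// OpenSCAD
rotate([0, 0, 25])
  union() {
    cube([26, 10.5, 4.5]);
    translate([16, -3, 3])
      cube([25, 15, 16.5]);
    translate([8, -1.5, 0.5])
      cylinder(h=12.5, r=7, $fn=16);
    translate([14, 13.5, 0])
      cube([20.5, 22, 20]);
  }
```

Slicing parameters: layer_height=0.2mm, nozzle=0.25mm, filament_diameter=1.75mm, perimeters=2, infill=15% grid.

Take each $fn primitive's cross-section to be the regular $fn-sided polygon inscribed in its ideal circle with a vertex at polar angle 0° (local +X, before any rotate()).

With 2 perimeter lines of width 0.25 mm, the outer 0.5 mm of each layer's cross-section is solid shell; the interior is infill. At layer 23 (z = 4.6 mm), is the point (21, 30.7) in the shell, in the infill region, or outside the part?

infill

At z = 4.6 mm: the cube is absent (z outside [0, 4.5]); the cube at (16, -3) is present — its section is the full 25×15 rectangle; the cylinder at (8, -1.5): section is a regular 16-gon, circumradius r=7; the cube at (14, 13.5) is present — its section is the full 20.5×22 rectangle; Merging all regions: the 3 present regions are separate (no shared area or edge), so areas and boundary lengths simply add and each stays a separate island — 3 connected regions; (whole slice rotated 25° about Z — lengths, areas and connectivity unchanged). Overall, the cross-section has 3 separate islands. Undo the 25° rotation: the query point maps to (32.007, 18.949) in the un-rotated model frame. The nearest boundary edge runs (34.50, 35.50)→(34.50, 13.50); distance from the point to it = 2.49 mm. (Shell/infill is judged within the island containing the point — the largest one.) The point is inside the cross-section and 2.49 mm from the nearest boundary — more than the 0.5 mm shell width (2 × 0.25), so it's in the infill interior.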